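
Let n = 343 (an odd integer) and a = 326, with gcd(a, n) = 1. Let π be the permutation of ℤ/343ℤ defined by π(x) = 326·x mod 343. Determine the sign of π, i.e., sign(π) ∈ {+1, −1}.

Orbit of 156 under x↦326x: [156, 92, 151, 177, 78, 46, 247]… (length divides ord_343(326)).
7 cycles of lengths [147, 147, 21, 21, 3, 3, 1].
n − c = 343 − 7 = 336; sign = (−1)^336 = +1.
(326|343)_J = +1 (Zolotarev's lemma cross-check).

+1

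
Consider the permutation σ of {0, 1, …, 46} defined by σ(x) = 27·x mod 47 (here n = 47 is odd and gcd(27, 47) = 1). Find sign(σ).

+1

Trace 14: π^k(14) = [14, 2, 7, 1, 27, 24, 37] for k=0..6.
Cycle type of π: 23×2 + 1; total 3 cycles.
Σ(ℓ_i−1) = 47−3 = 44; sign = (−1)^44 = +1.
Check: (27/47) = +1 by Zolotarev.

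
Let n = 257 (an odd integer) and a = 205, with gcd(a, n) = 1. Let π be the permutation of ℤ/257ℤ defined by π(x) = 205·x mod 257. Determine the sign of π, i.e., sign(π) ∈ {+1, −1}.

+1

Trace 68: π^k(68) = [68, 62, 117, 84, 1, 205, 134] for k=0..6.
Cycle lengths of π_205 on ℤ/257ℤ: [128, 128, 1]; 3 cycles in total.
257 − 3 = 254 transpositions; sign(π) = (−1)^254 = +1.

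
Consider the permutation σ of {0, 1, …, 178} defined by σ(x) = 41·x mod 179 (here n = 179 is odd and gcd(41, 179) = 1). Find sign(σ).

-1

Start at x=150: 150 → 64 → 118 → 5 → 26 → 171 → 30 → … (one orbit).
Cycle type of π: 178 + 1; total 2 cycles.
sign(π) = (−1)^{n − #cycles} = (−1)^{179−2} = (−1)^177 = -1.
Zolotarev: (41|179) = -1, matching the cycle-count sign.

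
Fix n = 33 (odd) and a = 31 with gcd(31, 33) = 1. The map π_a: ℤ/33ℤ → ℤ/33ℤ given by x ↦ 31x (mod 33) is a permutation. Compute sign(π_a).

Orbit of 25 under x↦31x: [25, 16, 1, 31, 4]… (length divides ord_33(31)).
Cycle lengths of π_31 on ℤ/33ℤ: [5, 5, 5, 5, 5, 5, 1, 1, 1]; 9 cycles in total.
n − c = 33 − 9 = 24; sign = (−1)^24 = +1.
Check: (31/33) = +1 by Zolotarev.

+1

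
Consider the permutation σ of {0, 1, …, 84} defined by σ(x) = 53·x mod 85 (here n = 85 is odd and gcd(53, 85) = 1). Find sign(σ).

Orbit of 16 under x↦53x: [16, 83, 64, 77, 1, 53, 4]… (length divides ord_85(53)).
12 cycles of lengths [8, 8, 8, 8, 8, 8, 8, 8, 8, 8, 4, 1].
With 12 cycles on 85 points, sign = (−1)^{85−12} = -1.
Zolotarev: (53|85) = -1, matching the cycle-count sign.

-1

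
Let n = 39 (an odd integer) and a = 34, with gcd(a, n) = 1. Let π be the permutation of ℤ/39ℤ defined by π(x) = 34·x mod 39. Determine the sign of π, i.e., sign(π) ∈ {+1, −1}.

-1

Trace 25: π^k(25) = [25, 31, 1, 34] for k=0..3.
The orbit structure of x ↦ 34x mod 39: 12 orbits of sizes [4, 4, 4, 4, 4, 4, 4, 4, 4, 1, 1, 1].
39 − 12 = 27 transpositions; sign(π) = (−1)^27 = -1.
Via Zolotarev, sign(π_{34}) = (34|39) = -1.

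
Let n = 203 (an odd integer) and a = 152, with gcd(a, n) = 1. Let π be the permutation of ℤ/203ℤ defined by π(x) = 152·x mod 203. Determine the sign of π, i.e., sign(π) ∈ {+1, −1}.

-1

Start at x=139: 139 → 16 → 199 → 1 → 152 → 165 → 111 → … (one orbit).
Cycle lengths of π_152 on ℤ/203ℤ: [42, 42, 42, 42, 7, 7, 7, 7, 6, 1]; 10 cycles in total.
10 cycles on 203: each ℓ→(−1)^(ℓ−1), product (−1)^193 = -1.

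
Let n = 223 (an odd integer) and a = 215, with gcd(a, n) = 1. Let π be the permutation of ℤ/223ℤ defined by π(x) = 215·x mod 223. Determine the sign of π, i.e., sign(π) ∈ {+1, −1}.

Orbit of 128 under x↦215x: [128, 91, 164, 26, 15, 103, 68]… (length divides ord_223(215)).
Cycle type of π: 74×3 + 1; total 4 cycles.
With 4 cycles on 223 points, sign = (−1)^{223−4} = -1.
The Jacobi symbol (215|223) = -1 (Zolotarev) agrees.

-1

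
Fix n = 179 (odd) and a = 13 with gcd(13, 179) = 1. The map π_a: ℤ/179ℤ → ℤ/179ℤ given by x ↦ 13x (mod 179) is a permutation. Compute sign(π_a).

Trace 83: π^k(83) = [83, 5, 65, 129, 66, 142, 56] for k=0..6.
π_13 has 3 disjoint cycles with lengths [89, 89, 1] on {0,…,178}.
Σ(ℓ_i−1) = 179−3 = 176; sign = (−1)^176 = +1.
Check: (13/179) = +1 by Zolotarev.

+1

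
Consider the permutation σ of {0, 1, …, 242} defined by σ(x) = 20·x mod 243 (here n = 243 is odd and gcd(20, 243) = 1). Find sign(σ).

-1

Orbit of 151 under x↦20x: [151, 104, 136, 47, 211, 89, 79]… (length divides ord_243(20)).
Cycle type of π: 162 + 54 + 18 + 6 + 2 + 1; total 6 cycles.
243 − 6 = 237 transpositions; sign(π) = (−1)^237 = -1.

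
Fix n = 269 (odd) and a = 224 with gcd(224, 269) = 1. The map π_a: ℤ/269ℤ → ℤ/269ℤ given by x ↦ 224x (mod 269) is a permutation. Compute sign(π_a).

Trace 47: π^k(47) = [47, 37, 218, 143, 21, 131, 23] for k=0..6.
Decompose π into cycles: lengths [67, 67, 67, 67, 1] (5 cycles, including the fixed point 0).
5 cycles on 269: each ℓ→(−1)^(ℓ−1), product (−1)^264 = +1.
Zolotarev: (224|269) = +1, matching the cycle-count sign.

+1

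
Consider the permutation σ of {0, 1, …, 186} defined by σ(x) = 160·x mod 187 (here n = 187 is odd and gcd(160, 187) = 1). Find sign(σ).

+1

Orbit of 64 under x↦160x: [64, 142, 93, 107, 103, 24, 100]… (length divides ord_187(160)).
The orbit structure of x ↦ 160x mod 187: 5 orbits of sizes [80, 80, 16, 10, 1].
sign(π) = (−1)^{n − #cycles} = (−1)^{187−5} = (−1)^182 = +1.
Check: (160/187) = +1 by Zolotarev.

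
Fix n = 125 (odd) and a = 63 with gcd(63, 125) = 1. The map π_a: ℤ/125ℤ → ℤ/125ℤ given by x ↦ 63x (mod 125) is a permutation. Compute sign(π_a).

-1

Start at x=116: 116 → 58 → 29 → 77 → 101 → 113 → 119 → … (one orbit).
Cycle type of π: 100 + 20 + 4 + 1; total 4 cycles.
sign(π) = (−1)^{n − #cycles} = (−1)^{125−4} = (−1)^121 = -1.
The Jacobi symbol (63|125) = -1 (Zolotarev) agrees.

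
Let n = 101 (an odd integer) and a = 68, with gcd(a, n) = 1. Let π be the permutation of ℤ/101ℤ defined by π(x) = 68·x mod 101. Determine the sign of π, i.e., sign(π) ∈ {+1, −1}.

Trace 36: π^k(36) = [36, 24, 16, 78, 52, 1, 68] for k=0..6.
Cycle type of π: 25×4 + 1; total 5 cycles.
101 − 5 = 96 transpositions; sign(π) = (−1)^96 = +1.
Check: (68/101) = +1 by Zolotarev.

+1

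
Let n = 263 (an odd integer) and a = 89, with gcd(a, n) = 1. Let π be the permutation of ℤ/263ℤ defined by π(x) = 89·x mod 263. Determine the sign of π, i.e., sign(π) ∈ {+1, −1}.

+1

Orbit of 66 under x↦89x: [66, 88, 205, 98, 43, 145, 18]… (length divides ord_263(89)).
π_89 has 3 disjoint cycles with lengths [131, 131, 1] on {0,…,262}.
With 3 cycles on 263 points, sign = (−1)^{263−3} = +1.
Zolotarev: (89|263) = +1, matching the cycle-count sign.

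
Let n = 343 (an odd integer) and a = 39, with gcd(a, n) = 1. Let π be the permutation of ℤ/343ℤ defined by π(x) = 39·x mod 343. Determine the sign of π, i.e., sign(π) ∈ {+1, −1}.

Trace 312: π^k(312) = [312, 163, 183, 277, 170, 113, 291] for k=0..6.
7 cycles of lengths [147, 147, 21, 21, 3, 3, 1].
n − c = 343 − 7 = 336; sign = (−1)^336 = +1.
The Jacobi symbol (39|343) = +1 (Zolotarev) agrees.

+1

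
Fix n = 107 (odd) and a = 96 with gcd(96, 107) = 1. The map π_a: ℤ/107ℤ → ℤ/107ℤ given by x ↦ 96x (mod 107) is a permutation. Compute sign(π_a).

-1

Orbit of 33 under x↦96x: [33, 65, 34, 54, 48, 7, 30]… (length divides ord_107(96)).
π_96 has 2 disjoint cycles with lengths [106, 1] on {0,…,106}.
2 cycles on 107: each ℓ→(−1)^(ℓ−1), product (−1)^105 = -1.
The Jacobi symbol (96|107) = -1 (Zolotarev) agrees.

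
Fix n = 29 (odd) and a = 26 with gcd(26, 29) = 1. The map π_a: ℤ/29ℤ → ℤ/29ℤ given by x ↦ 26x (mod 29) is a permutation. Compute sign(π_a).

-1

Orbit of 7 under x↦26x: [7, 8, 5, 14, 16, 10, 28]… (length divides ord_29(26)).
π_26 has 2 disjoint cycles with lengths [28, 1] on {0,…,28}.
With 2 cycles on 29 points, sign = (−1)^{29−2} = -1.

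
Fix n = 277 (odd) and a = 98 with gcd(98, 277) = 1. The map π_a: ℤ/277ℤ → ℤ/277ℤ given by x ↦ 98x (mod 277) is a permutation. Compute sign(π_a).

Trace 23: π^k(23) = [23, 38, 123, 143, 164, 6, 34] for k=0..6.
Cycle type of π: 276 + 1; total 2 cycles.
Σ(ℓ_i−1) = 277−2 = 275; sign = (−1)^275 = -1.
Via Zolotarev, sign(π_{98}) = (98|277) = -1.

-1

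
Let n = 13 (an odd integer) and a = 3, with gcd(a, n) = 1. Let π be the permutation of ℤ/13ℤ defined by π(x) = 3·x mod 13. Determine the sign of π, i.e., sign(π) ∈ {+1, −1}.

+1

Trace 1: π^k(1) = [1, 3, 9] for k=0..2.
Cycle lengths of π_3 on ℤ/13ℤ: [3, 3, 3, 3, 1]; 5 cycles in total.
Σ(ℓ_i−1) = 13−5 = 8; sign = (−1)^8 = +1.
Check: (3/13) = +1 by Zolotarev.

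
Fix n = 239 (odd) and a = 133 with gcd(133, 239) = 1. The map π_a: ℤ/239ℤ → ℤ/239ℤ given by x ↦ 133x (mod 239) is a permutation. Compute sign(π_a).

+1

Orbit of 51 under x↦133x: [51, 91, 153, 34, 220, 102, 182]… (length divides ord_239(133)).
Cycle lengths of π_133 on ℤ/239ℤ: [119, 119, 1]; 3 cycles in total.
3 cycles on 239: each ℓ→(−1)^(ℓ−1), product (−1)^236 = +1.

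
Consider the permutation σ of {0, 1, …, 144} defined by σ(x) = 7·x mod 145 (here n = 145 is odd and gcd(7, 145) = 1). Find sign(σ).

-1

Start at x=141: 141 → 117 → 94 → 78 → 111 → 52 → 74 → … (one orbit).
The orbit structure of x ↦ 7x mod 145: 10 orbits of sizes [28, 28, 28, 28, 7, 7, 7, 7, 4, 1].
145 − 10 = 135 transpositions; sign(π) = (−1)^135 = -1.
(7|145)_J = -1 (Zolotarev's lemma cross-check).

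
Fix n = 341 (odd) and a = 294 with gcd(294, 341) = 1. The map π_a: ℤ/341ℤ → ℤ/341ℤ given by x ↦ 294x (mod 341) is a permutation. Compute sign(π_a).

Start at x=312: 312 → 340 → 47 → 178 → 159 → 29 → 1 → … (one orbit).
The orbit structure of x ↦ 294x mod 341: 35 orbits of sizes [10, 10, 10, 10, 10, 10, 10, 10, 10, 10, 10, 10, 10, 10, 10, 10, 10, 10, 10, 10, 10, 10, 10, 10, 10, 10, 10, 10, 10, 10, 10, 10, 10, 10, 1].
sign(π) = (−1)^{n − #cycles} = (−1)^{341−35} = (−1)^306 = +1.
Zolotarev: (294|341) = +1, matching the cycle-count sign.

+1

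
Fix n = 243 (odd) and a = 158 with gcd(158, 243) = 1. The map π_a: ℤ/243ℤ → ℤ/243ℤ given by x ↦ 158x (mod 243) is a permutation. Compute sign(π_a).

-1

Start at x=220: 220 → 11 → 37 → 14 → 25 → 62 → 76 → … (one orbit).
Decompose π into cycles: lengths [162, 54, 18, 6, 2, 1] (6 cycles, including the fixed point 0).
With 6 cycles on 243 points, sign = (−1)^{243−6} = -1.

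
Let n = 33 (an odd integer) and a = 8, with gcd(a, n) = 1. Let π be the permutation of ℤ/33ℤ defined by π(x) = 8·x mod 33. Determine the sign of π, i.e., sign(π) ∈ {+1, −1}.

Start at x=31: 31 → 17 → 4 → 32 → 25 → 2 → 16 → … (one orbit).
π_8 has 5 disjoint cycles with lengths [10, 10, 10, 2, 1] on {0,…,32}.
Σ(ℓ_i−1) = 33−5 = 28; sign = (−1)^28 = +1.

+1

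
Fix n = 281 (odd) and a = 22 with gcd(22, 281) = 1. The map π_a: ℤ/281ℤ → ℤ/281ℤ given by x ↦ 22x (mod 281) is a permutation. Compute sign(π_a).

-1

Start at x=191: 191 → 268 → 276 → 171 → 109 → 150 → 209 → … (one orbit).
Cycle type of π: 280 + 1; total 2 cycles.
281 − 2 = 279 transpositions; sign(π) = (−1)^279 = -1.
Via Zolotarev, sign(π_{22}) = (22|281) = -1.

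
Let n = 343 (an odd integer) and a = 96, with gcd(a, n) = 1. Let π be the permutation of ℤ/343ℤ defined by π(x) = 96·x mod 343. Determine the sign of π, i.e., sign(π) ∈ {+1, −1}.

Start at x=194: 194 → 102 → 188 → 212 → 115 → 64 → 313 → … (one orbit).
π_96 has 4 disjoint cycles with lengths [294, 42, 6, 1] on {0,…,342}.
sign(π) = (−1)^{n − #cycles} = (−1)^{343−4} = (−1)^339 = -1.
Via Zolotarev, sign(π_{96}) = (96|343) = -1.

-1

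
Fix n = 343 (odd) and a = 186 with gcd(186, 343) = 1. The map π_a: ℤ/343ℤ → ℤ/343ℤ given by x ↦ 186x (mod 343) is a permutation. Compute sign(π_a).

Trace 36: π^k(36) = [36, 179, 23, 162, 291, 275, 43] for k=0..6.
Decompose π into cycles: lengths [147, 147, 21, 21, 3, 3, 1] (7 cycles, including the fixed point 0).
sign(π) = (−1)^{n − #cycles} = (−1)^{343−7} = (−1)^336 = +1.

+1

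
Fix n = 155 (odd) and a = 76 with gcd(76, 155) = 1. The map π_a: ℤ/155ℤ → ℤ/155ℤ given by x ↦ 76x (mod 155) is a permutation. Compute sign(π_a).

Orbit of 81 under x↦76x: [81, 111, 66, 56, 71, 126, 121]… (length divides ord_155(76)).
The orbit structure of x ↦ 76x mod 155: 15 orbits of sizes [15, 15, 15, 15, 15, 15, 15, 15, 15, 15, 1, 1, 1, 1, 1].
15 cycles on 155: each ℓ→(−1)^(ℓ−1), product (−1)^140 = +1.

+1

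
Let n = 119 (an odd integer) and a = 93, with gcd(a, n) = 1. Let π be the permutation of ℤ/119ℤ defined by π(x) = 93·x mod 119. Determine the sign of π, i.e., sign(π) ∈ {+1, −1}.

Orbit of 60 under x↦93x: [60, 106, 100, 18, 8, 30, 53]… (length divides ord_119(93)).
Cycle lengths of π_93 on ℤ/119ℤ: [24, 24, 24, 24, 8, 8, 3, 3, 1]; 9 cycles in total.
n − c = 119 − 9 = 110; sign = (−1)^110 = +1.

+1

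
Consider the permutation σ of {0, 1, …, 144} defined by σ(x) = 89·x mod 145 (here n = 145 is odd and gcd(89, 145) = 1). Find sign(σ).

Orbit of 134 under x↦89x: [134, 36, 14, 86, 114, 141, 79]… (length divides ord_145(89)).
The orbit structure of x ↦ 89x mod 145: 8 orbits of sizes [28, 28, 28, 28, 28, 2, 2, 1].
8 cycles on 145: each ℓ→(−1)^(ℓ−1), product (−1)^137 = -1.

-1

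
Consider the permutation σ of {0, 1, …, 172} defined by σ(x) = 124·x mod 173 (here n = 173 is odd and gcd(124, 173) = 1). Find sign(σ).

+1

Trace 16: π^k(16) = [16, 81, 10, 29, 136, 83, 85] for k=0..6.
The orbit structure of x ↦ 124x mod 173: 5 orbits of sizes [43, 43, 43, 43, 1].
With 5 cycles on 173 points, sign = (−1)^{173−5} = +1.
Check: (124/173) = +1 by Zolotarev.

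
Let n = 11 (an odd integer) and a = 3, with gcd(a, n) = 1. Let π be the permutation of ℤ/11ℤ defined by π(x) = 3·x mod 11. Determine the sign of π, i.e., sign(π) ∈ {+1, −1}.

+1

Trace 5: π^k(5) = [5, 4, 1, 3, 9] for k=0..4.
π_3 has 3 disjoint cycles with lengths [5, 5, 1] on {0,…,10}.
sign(π) = (−1)^{n − #cycles} = (−1)^{11−3} = (−1)^8 = +1.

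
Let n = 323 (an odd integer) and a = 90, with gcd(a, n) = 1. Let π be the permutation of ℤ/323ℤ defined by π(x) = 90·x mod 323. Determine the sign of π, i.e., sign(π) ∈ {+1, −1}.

+1

Orbit of 262 under x↦90x: [262, 1, 90, 25, 312, 302, 48]… (length divides ord_323(90)).
Cycle lengths of π_90 on ℤ/323ℤ: [144, 144, 18, 16, 1]; 5 cycles in total.
5 cycles on 323: each ℓ→(−1)^(ℓ−1), product (−1)^318 = +1.
The Jacobi symbol (90|323) = +1 (Zolotarev) agrees.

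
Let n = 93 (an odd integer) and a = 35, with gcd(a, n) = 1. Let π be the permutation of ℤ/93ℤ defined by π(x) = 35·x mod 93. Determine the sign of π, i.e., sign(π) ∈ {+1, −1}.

Start at x=16: 16 → 2 → 70 → 32 → 4 → 47 → 64 → … (one orbit).
Decompose π into cycles: lengths [10, 10, 10, 10, 10, 10, 5, 5, 5, 5, 5, 5, 2, 1] (14 cycles, including the fixed point 0).
With 14 cycles on 93 points, sign = (−1)^{93−14} = -1.

-1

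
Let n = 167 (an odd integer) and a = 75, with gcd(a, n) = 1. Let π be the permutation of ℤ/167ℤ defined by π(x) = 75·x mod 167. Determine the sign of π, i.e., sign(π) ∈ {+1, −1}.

+1

Orbit of 19 under x↦75x: [19, 89, 162, 126, 98, 2, 150]… (length divides ord_167(75)).
π_75 has 3 disjoint cycles with lengths [83, 83, 1] on {0,…,166}.
sign(π) = (−1)^{n − #cycles} = (−1)^{167−3} = (−1)^164 = +1.
Check: (75/167) = +1 by Zolotarev.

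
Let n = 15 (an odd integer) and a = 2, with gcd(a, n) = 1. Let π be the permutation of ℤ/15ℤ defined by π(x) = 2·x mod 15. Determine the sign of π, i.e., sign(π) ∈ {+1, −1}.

Start at x=1: 1 → 2 → 4 → 8 → 1 (one orbit).
π_2 has 5 disjoint cycles with lengths [4, 4, 4, 2, 1] on {0,…,14}.
15 − 5 = 10 transpositions; sign(π) = (−1)^10 = +1.

+1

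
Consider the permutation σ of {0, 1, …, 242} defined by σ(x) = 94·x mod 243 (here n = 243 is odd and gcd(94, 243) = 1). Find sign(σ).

Orbit of 220 under x↦94x: [220, 25, 163, 13, 7, 172, 130]… (length divides ord_243(94)).
The orbit structure of x ↦ 94x mod 243: 11 orbits of sizes [81, 81, 27, 27, 9, 9, 3, 3, 1, 1, 1].
243 − 11 = 232 transpositions; sign(π) = (−1)^232 = +1.

+1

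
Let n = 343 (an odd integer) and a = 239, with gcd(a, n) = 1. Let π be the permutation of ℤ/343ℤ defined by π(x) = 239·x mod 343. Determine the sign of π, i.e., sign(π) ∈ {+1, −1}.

+1

Start at x=176: 176 → 218 → 309 → 106 → 295 → 190 → 134 → … (one orbit).
The orbit structure of x ↦ 239x mod 343: 19 orbits of sizes [49, 49, 49, 49, 49, 49, 7, 7, 7, 7, 7, 7, 1, 1, 1, 1, 1, 1, 1].
Σ(ℓ_i−1) = 343−19 = 324; sign = (−1)^324 = +1.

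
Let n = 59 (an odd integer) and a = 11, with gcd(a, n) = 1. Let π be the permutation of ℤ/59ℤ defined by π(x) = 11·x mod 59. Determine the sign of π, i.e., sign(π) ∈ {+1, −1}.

Trace 50: π^k(50) = [50, 19, 32, 57, 37, 53, 52] for k=0..6.
Decompose π into cycles: lengths [58, 1] (2 cycles, including the fixed point 0).
Σ(ℓ_i−1) = 59−2 = 57; sign = (−1)^57 = -1.
(11|59)_J = -1 (Zolotarev's lemma cross-check).

-1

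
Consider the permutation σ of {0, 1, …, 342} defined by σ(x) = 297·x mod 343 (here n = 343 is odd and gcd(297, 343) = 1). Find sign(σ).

-1

Orbit of 71 under x↦297x: [71, 164, 2, 251, 116, 152, 211]… (length divides ord_343(297)).
The orbit structure of x ↦ 297x mod 343: 4 orbits of sizes [294, 42, 6, 1].
343 − 4 = 339 transpositions; sign(π) = (−1)^339 = -1.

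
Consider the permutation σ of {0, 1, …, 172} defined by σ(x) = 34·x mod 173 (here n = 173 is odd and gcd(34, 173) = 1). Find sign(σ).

Trace 92: π^k(92) = [92, 14, 130, 95, 116, 138, 21] for k=0..6.
Cycle lengths of π_34 on ℤ/173ℤ: [86, 86, 1]; 3 cycles in total.
Σ(ℓ_i−1) = 173−3 = 170; sign = (−1)^170 = +1.
Zolotarev: (34|173) = +1, matching the cycle-count sign.

+1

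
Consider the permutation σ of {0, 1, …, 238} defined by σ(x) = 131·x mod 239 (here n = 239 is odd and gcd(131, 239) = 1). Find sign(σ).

-1

Start at x=210: 210 → 25 → 168 → 20 → 230 → 16 → 184 → … (one orbit).
The orbit structure of x ↦ 131x mod 239: 2 orbits of sizes [238, 1].
239 − 2 = 237 transpositions; sign(π) = (−1)^237 = -1.
Check: (131/239) = -1 by Zolotarev.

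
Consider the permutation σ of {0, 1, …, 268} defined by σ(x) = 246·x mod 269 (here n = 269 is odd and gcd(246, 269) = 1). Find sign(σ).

+1

Orbit of 207 under x↦246x: [207, 81, 20, 78, 89, 105, 6]… (length divides ord_269(246)).
Decompose π into cycles: lengths [134, 134, 1] (3 cycles, including the fixed point 0).
Σ(ℓ_i−1) = 269−3 = 266; sign = (−1)^266 = +1.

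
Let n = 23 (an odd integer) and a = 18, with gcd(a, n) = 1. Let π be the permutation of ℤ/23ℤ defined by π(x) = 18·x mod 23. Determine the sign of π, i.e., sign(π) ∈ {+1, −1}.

Start at x=12: 12 → 9 → 1 → 18 → 2 → 13 → 4 → … (one orbit).
The orbit structure of x ↦ 18x mod 23: 3 orbits of sizes [11, 11, 1].
3 cycles on 23: each ℓ→(−1)^(ℓ−1), product (−1)^20 = +1.
Check: (18/23) = +1 by Zolotarev.

+1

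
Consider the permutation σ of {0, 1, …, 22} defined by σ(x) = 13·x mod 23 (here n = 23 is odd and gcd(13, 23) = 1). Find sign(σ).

+1

Orbit of 18 under x↦13x: [18, 4, 6, 9, 2, 3, 16]… (length divides ord_23(13)).
Cycle type of π: 11×2 + 1; total 3 cycles.
With 3 cycles on 23 points, sign = (−1)^{23−3} = +1.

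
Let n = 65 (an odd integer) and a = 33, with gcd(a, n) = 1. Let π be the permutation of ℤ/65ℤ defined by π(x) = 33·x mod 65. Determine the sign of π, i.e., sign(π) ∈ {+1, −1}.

Trace 8: π^k(8) = [8, 4, 2, 1, 33, 49, 57] for k=0..6.
7 cycles of lengths [12, 12, 12, 12, 12, 4, 1].
With 7 cycles on 65 points, sign = (−1)^{65−7} = +1.

+1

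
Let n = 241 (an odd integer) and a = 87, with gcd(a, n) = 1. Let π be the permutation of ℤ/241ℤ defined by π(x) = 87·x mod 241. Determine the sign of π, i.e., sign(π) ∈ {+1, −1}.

Orbit of 1 under x↦87x: [1, 87, 98, 91, 205]… (length divides ord_241(87)).
π_87 has 49 disjoint cycles with lengths [5, 5, 5, 5, 5, 5, 5, 5, 5, 5, 5, 5, 5, 5, 5, 5, 5, 5, 5, 5, 5, 5, 5, 5, 5, 5, 5, 5, 5, 5, 5, 5, 5, 5, 5, 5, 5, 5, 5, 5, 5, 5, 5, 5, 5, 5, 5, 5, 1] on {0,…,240}.
49 cycles on 241: each ℓ→(−1)^(ℓ−1), product (−1)^192 = +1.
The Jacobi symbol (87|241) = +1 (Zolotarev) agrees.

+1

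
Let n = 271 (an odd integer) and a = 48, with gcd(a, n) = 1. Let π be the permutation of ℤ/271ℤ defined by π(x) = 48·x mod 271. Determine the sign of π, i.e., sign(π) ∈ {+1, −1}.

Trace 41: π^k(41) = [41, 71, 156, 171, 78, 221, 39] for k=0..6.
π_48 has 2 disjoint cycles with lengths [270, 1] on {0,…,270}.
271 − 2 = 269 transpositions; sign(π) = (−1)^269 = -1.

-1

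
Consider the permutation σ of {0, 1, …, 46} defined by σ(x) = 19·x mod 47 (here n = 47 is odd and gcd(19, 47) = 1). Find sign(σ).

Orbit of 21 under x↦19x: [21, 23, 14, 31, 25, 5, 1]… (length divides ord_47(19)).
π_19 has 2 disjoint cycles with lengths [46, 1] on {0,…,46}.
With 2 cycles on 47 points, sign = (−1)^{47−2} = -1.

-1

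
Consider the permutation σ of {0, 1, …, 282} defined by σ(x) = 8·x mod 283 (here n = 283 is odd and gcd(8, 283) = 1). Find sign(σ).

-1

Trace 212: π^k(212) = [212, 281, 267, 155, 108, 15, 120] for k=0..6.
Cycle type of π: 94×3 + 1; total 4 cycles.
283 − 4 = 279 transpositions; sign(π) = (−1)^279 = -1.
(8|283)_J = -1 (Zolotarev's lemma cross-check).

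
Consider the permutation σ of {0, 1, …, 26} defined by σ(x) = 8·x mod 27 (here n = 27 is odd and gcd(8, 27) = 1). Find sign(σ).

Trace 1: π^k(1) = [1, 8, 10, 26, 19, 17] for k=0..5.
8 cycles of lengths [6, 6, 6, 2, 2, 2, 2, 1].
27 − 8 = 19 transpositions; sign(π) = (−1)^19 = -1.
Via Zolotarev, sign(π_{8}) = (8|27) = -1.

-1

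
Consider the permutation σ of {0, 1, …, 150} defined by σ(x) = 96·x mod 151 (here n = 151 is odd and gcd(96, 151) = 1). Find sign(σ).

Orbit of 148 under x↦96x: [148, 14, 136, 70, 76, 48, 78]… (length divides ord_151(96)).
2 cycles of lengths [150, 1].
n − c = 151 − 2 = 149; sign = (−1)^149 = -1.
Zolotarev: (96|151) = -1, matching the cycle-count sign.

-1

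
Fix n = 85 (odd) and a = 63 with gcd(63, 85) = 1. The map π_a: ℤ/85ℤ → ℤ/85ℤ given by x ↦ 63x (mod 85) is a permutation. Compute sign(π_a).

+1

Trace 48: π^k(48) = [48, 49, 27, 1, 63, 59, 62] for k=0..6.
7 cycles of lengths [16, 16, 16, 16, 16, 4, 1].
With 7 cycles on 85 points, sign = (−1)^{85−7} = +1.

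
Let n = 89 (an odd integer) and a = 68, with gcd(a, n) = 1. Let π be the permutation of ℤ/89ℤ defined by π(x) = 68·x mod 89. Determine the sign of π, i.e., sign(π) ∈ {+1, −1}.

+1

Orbit of 22 under x↦68x: [22, 72, 1, 68, 85, 84, 16]… (length divides ord_89(68)).
π_68 has 3 disjoint cycles with lengths [44, 44, 1] on {0,…,88}.
Σ(ℓ_i−1) = 89−3 = 86; sign = (−1)^86 = +1.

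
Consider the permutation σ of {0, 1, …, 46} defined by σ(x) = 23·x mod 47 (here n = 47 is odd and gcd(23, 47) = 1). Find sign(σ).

-1

Trace 29: π^k(29) = [29, 9, 19, 14, 40, 27, 10] for k=0..6.
2 cycles of lengths [46, 1].
2 cycles on 47: each ℓ→(−1)^(ℓ−1), product (−1)^45 = -1.
The Jacobi symbol (23|47) = -1 (Zolotarev) agrees.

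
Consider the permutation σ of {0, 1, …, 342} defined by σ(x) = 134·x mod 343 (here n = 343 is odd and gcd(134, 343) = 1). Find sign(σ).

+1

Orbit of 267 under x↦134x: [267, 106, 141, 29, 113, 50, 183]… (length divides ord_343(134)).
Cycle lengths of π_134 on ℤ/343ℤ: [49, 49, 49, 49, 49, 49, 7, 7, 7, 7, 7, 7, 1, 1, 1, 1, 1, 1, 1]; 19 cycles in total.
19 cycles on 343: each ℓ→(−1)^(ℓ−1), product (−1)^324 = +1.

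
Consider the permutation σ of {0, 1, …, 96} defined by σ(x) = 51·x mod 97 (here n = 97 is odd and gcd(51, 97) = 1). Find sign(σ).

Start at x=47: 47 → 69 → 27 → 19 → 96 → 46 → 18 → … (one orbit).
The orbit structure of x ↦ 51x mod 97: 4 orbits of sizes [32, 32, 32, 1].
n − c = 97 − 4 = 93; sign = (−1)^93 = -1.
The Jacobi symbol (51|97) = -1 (Zolotarev) agrees.

-1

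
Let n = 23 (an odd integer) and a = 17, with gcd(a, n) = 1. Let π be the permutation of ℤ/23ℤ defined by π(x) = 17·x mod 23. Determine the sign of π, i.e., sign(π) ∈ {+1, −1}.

Start at x=10: 10 → 9 → 15 → 2 → 11 → 3 → 5 → … (one orbit).
Cycle lengths of π_17 on ℤ/23ℤ: [22, 1]; 2 cycles in total.
2 cycles on 23: each ℓ→(−1)^(ℓ−1), product (−1)^21 = -1.

-1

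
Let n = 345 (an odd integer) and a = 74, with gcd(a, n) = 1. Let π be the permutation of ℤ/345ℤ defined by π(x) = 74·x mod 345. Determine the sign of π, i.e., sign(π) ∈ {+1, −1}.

+1

Start at x=121: 121 → 329 → 196 → 14 → 1 → 74 → 301 → … (one orbit).
π_74 has 23 disjoint cycles with lengths [22, 22, 22, 22, 22, 22, 22, 22, 22, 22, 22, 22, 22, 22, 22, 2, 2, 2, 2, 2, 2, 2, 1] on {0,…,344}.
sign(π) = (−1)^{n − #cycles} = (−1)^{345−23} = (−1)^322 = +1.
Check: (74/345) = +1 by Zolotarev.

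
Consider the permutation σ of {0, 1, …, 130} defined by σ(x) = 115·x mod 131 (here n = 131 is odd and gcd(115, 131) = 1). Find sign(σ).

-1

Start at x=19: 19 → 89 → 17 → 121 → 29 → 60 → 88 → … (one orbit).
The orbit structure of x ↦ 115x mod 131: 2 orbits of sizes [130, 1].
Σ(ℓ_i−1) = 131−2 = 129; sign = (−1)^129 = -1.
Zolotarev: (115|131) = -1, matching the cycle-count sign.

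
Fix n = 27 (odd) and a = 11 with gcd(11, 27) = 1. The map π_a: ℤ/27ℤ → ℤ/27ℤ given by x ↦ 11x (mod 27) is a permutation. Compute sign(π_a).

Start at x=17: 17 → 25 → 5 → 1 → 11 → 13 → 8 → … (one orbit).
The orbit structure of x ↦ 11x mod 27: 4 orbits of sizes [18, 6, 2, 1].
n − c = 27 − 4 = 23; sign = (−1)^23 = -1.

-1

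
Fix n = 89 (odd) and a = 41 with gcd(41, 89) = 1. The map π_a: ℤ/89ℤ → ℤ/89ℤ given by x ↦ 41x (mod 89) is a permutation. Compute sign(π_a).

-1

Orbit of 42 under x↦41x: [42, 31, 25, 46, 17, 74, 8]… (length divides ord_89(41)).
Cycle type of π: 88 + 1; total 2 cycles.
89 − 2 = 87 transpositions; sign(π) = (−1)^87 = -1.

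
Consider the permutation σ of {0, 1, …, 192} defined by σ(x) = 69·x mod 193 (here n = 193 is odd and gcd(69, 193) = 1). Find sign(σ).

Start at x=190: 190 → 179 → 192 → 124 → 64 → 170 → 150 → … (one orbit).
Cycle lengths of π_69 on ℤ/193ℤ: [32, 32, 32, 32, 32, 32, 1]; 7 cycles in total.
With 7 cycles on 193 points, sign = (−1)^{193−7} = +1.
(69|193)_J = +1 (Zolotarev's lemma cross-check).

+1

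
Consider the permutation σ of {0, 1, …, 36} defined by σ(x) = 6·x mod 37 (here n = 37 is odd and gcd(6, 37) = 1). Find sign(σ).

Orbit of 36 under x↦6x: [36, 31, 1, 6]… (length divides ord_37(6)).
The orbit structure of x ↦ 6x mod 37: 10 orbits of sizes [4, 4, 4, 4, 4, 4, 4, 4, 4, 1].
10 cycles on 37: each ℓ→(−1)^(ℓ−1), product (−1)^27 = -1.
Zolotarev: (6|37) = -1, matching the cycle-count sign.

-1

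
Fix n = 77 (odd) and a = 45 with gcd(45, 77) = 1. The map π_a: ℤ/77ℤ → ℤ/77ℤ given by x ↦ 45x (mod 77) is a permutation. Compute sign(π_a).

Orbit of 67 under x↦45x: [67, 12, 1, 45, 23, 34]… (length divides ord_77(45)).
Cycle lengths of π_45 on ℤ/77ℤ: [6, 6, 6, 6, 6, 6, 6, 6, 6, 6, 6, 1, 1, 1, 1, 1, 1, 1, 1, 1, 1, 1]; 22 cycles in total.
n − c = 77 − 22 = 55; sign = (−1)^55 = -1.

-1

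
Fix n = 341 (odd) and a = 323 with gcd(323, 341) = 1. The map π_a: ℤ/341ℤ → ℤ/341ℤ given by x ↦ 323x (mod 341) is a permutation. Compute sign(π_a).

-1

Trace 306: π^k(306) = [306, 289, 254, 202, 115, 317, 91] for k=0..6.
Cycle type of π: 30×11 + 5×2 + 1; total 14 cycles.
With 14 cycles on 341 points, sign = (−1)^{341−14} = -1.
The Jacobi symbol (323|341) = -1 (Zolotarev) agrees.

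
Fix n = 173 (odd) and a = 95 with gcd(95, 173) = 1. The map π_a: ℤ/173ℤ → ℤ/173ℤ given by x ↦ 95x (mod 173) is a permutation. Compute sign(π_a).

+1

Start at x=124: 124 → 16 → 136 → 118 → 138 → 135 → 23 → … (one orbit).
Decompose π into cycles: lengths [43, 43, 43, 43, 1] (5 cycles, including the fixed point 0).
5 cycles on 173: each ℓ→(−1)^(ℓ−1), product (−1)^168 = +1.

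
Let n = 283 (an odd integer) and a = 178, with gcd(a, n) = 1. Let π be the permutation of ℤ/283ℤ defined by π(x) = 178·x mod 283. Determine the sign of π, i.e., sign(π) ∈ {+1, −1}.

Trace 53: π^k(53) = [53, 95, 213, 275, 274, 96, 108] for k=0..6.
Cycle lengths of π_178 on ℤ/283ℤ: [282, 1]; 2 cycles in total.
n − c = 283 − 2 = 281; sign = (−1)^281 = -1.
Via Zolotarev, sign(π_{178}) = (178|283) = -1.

-1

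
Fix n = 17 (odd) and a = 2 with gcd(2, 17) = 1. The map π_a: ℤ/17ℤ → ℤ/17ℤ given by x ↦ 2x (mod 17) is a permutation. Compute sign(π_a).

+1

Orbit of 15 under x↦2x: [15, 13, 9, 1, 2, 4, 8]… (length divides ord_17(2)).
Cycle lengths of π_2 on ℤ/17ℤ: [8, 8, 1]; 3 cycles in total.
n − c = 17 − 3 = 14; sign = (−1)^14 = +1.
Via Zolotarev, sign(π_{2}) = (2|17) = +1.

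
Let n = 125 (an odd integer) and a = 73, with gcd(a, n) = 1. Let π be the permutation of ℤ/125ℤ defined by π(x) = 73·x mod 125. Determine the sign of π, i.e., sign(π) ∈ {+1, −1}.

-1

Orbit of 57 under x↦73x: [57, 36, 3, 94, 112, 51, 98]… (length divides ord_125(73)).
Cycle type of π: 100 + 20 + 4 + 1; total 4 cycles.
Σ(ℓ_i−1) = 125−4 = 121; sign = (−1)^121 = -1.
(73|125)_J = -1 (Zolotarev's lemma cross-check).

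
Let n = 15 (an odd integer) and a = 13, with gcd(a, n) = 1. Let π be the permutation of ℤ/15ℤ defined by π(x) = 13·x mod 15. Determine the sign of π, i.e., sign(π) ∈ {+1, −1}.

Orbit of 7 under x↦13x: [7, 1, 13, 4]… (length divides ord_15(13)).
Cycle type of π: 4×3 + 1×3; total 6 cycles.
With 6 cycles on 15 points, sign = (−1)^{15−6} = -1.

-1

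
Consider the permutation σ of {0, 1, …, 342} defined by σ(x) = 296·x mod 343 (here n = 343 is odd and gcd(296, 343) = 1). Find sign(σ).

+1

Trace 340: π^k(340) = [340, 141, 233, 25, 197, 2, 249] for k=0..6.
π_296 has 7 disjoint cycles with lengths [147, 147, 21, 21, 3, 3, 1] on {0,…,342}.
sign(π) = (−1)^{n − #cycles} = (−1)^{343−7} = (−1)^336 = +1.
Via Zolotarev, sign(π_{296}) = (296|343) = +1.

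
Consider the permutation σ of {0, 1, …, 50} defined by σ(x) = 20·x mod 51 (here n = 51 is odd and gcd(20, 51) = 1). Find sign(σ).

+1

Trace 13: π^k(13) = [13, 5, 49, 11, 16, 14, 25] for k=0..6.
Decompose π into cycles: lengths [16, 16, 16, 2, 1] (5 cycles, including the fixed point 0).
With 5 cycles on 51 points, sign = (−1)^{51−5} = +1.
(20|51)_J = +1 (Zolotarev's lemma cross-check).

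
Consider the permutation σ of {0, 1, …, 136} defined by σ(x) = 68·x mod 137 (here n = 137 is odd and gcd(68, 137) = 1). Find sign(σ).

Trace 61: π^k(61) = [61, 38, 118, 78, 98, 88, 93] for k=0..6.
Cycle type of π: 68×2 + 1; total 3 cycles.
n − c = 137 − 3 = 134; sign = (−1)^134 = +1.

+1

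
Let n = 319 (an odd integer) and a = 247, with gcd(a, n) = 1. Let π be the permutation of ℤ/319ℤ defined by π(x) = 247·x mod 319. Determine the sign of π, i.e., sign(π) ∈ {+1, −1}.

Start at x=119: 119 → 45 → 269 → 91 → 147 → 262 → 276 → … (one orbit).
Cycle type of π: 140×2 + 28 + 5×2 + 1; total 6 cycles.
With 6 cycles on 319 points, sign = (−1)^{319−6} = -1.
The Jacobi symbol (247|319) = -1 (Zolotarev) agrees.

-1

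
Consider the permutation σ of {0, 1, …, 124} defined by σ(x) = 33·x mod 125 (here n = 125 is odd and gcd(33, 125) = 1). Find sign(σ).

-1

Trace 31: π^k(31) = [31, 23, 9, 47, 51, 58, 39] for k=0..6.
π_33 has 4 disjoint cycles with lengths [100, 20, 4, 1] on {0,…,124}.
Σ(ℓ_i−1) = 125−4 = 121; sign = (−1)^121 = -1.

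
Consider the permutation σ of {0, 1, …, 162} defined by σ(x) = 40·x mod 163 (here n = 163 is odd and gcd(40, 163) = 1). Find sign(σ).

Trace 53: π^k(53) = [53, 1, 40, 133, 104, 85, 140] for k=0..6.
The orbit structure of x ↦ 40x mod 163: 19 orbits of sizes [9, 9, 9, 9, 9, 9, 9, 9, 9, 9, 9, 9, 9, 9, 9, 9, 9, 9, 1].
19 cycles on 163: each ℓ→(−1)^(ℓ−1), product (−1)^144 = +1.
Via Zolotarev, sign(π_{40}) = (40|163) = +1.

+1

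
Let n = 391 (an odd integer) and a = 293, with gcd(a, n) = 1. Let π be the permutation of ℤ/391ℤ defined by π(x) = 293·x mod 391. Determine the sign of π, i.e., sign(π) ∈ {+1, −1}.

Trace 35: π^k(35) = [35, 89, 271, 30, 188, 344, 305] for k=0..6.
The orbit structure of x ↦ 293x mod 391: 14 orbits of sizes [44, 44, 44, 44, 44, 44, 44, 44, 22, 4, 4, 4, 4, 1].
With 14 cycles on 391 points, sign = (−1)^{391−14} = -1.
Zolotarev: (293|391) = -1, matching the cycle-count sign.

-1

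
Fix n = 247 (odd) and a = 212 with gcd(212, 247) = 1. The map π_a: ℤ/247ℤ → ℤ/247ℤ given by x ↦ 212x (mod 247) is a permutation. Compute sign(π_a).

-1

Orbit of 100 under x↦212x: [100, 205, 235, 173, 120, 246, 35]… (length divides ord_247(212)).
16 cycles of lengths [18, 18, 18, 18, 18, 18, 18, 18, 18, 18, 18, 18, 18, 6, 6, 1].
With 16 cycles on 247 points, sign = (−1)^{247−16} = -1.
(212|247)_J = -1 (Zolotarev's lemma cross-check).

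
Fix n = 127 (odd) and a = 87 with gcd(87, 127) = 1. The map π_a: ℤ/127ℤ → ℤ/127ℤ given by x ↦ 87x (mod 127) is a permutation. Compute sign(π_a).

Trace 2: π^k(2) = [2, 47, 25, 16, 122, 73, 1] for k=0..6.
7 cycles of lengths [21, 21, 21, 21, 21, 21, 1].
With 7 cycles on 127 points, sign = (−1)^{127−7} = +1.
Check: (87/127) = +1 by Zolotarev.

+1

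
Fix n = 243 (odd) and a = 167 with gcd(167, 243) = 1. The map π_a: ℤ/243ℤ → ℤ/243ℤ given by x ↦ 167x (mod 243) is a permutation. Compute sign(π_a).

Orbit of 104 under x↦167x: [104, 115, 8, 121, 38, 28, 59]… (length divides ord_243(167)).
π_167 has 6 disjoint cycles with lengths [162, 54, 18, 6, 2, 1] on {0,…,242}.
n − c = 243 − 6 = 237; sign = (−1)^237 = -1.
(167|243)_J = -1 (Zolotarev's lemma cross-check).

-1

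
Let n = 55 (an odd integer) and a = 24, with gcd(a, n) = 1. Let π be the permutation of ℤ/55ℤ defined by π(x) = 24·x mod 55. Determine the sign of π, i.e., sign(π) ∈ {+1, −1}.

-1

Trace 54: π^k(54) = [54, 31, 29, 36, 39, 1, 24] for k=0..6.
Cycle lengths of π_24 on ℤ/55ℤ: [10, 10, 10, 10, 10, 2, 2, 1]; 8 cycles in total.
sign(π) = (−1)^{n − #cycles} = (−1)^{55−8} = (−1)^47 = -1.
Zolotarev: (24|55) = -1, matching the cycle-count sign.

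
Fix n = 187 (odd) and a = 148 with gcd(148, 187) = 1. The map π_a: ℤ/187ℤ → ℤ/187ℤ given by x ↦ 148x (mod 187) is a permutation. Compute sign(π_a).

-1

Trace 177: π^k(177) = [177, 16, 124, 26, 108, 89, 82] for k=0..6.
Decompose π into cycles: lengths [80, 80, 16, 5, 5, 1] (6 cycles, including the fixed point 0).
187 − 6 = 181 transpositions; sign(π) = (−1)^181 = -1.
Via Zolotarev, sign(π_{148}) = (148|187) = -1.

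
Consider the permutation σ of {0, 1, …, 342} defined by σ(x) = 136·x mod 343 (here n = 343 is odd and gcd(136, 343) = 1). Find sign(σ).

-1

Orbit of 54 under x↦136x: [54, 141, 311, 107, 146, 305, 320]… (length divides ord_343(136)).
The orbit structure of x ↦ 136x mod 343: 4 orbits of sizes [294, 42, 6, 1].
Σ(ℓ_i−1) = 343−4 = 339; sign = (−1)^339 = -1.
Zolotarev: (136|343) = -1, matching the cycle-count sign.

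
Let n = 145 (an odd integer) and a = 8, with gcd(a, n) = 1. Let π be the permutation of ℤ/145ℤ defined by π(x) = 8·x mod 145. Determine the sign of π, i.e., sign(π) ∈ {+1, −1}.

Orbit of 16 under x↦8x: [16, 128, 9, 72, 141, 113, 34]… (length divides ord_145(8)).
Cycle lengths of π_8 on ℤ/145ℤ: [28, 28, 28, 28, 28, 4, 1]; 7 cycles in total.
Σ(ℓ_i−1) = 145−7 = 138; sign = (−1)^138 = +1.
Zolotarev: (8|145) = +1, matching the cycle-count sign.

+1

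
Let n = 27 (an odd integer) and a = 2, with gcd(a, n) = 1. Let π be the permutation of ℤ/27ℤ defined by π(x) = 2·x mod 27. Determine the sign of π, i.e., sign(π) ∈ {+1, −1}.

Start at x=4: 4 → 8 → 16 → 5 → 10 → 20 → 13 → … (one orbit).
The orbit structure of x ↦ 2x mod 27: 4 orbits of sizes [18, 6, 2, 1].
Σ(ℓ_i−1) = 27−4 = 23; sign = (−1)^23 = -1.
Check: (2/27) = -1 by Zolotarev.

-1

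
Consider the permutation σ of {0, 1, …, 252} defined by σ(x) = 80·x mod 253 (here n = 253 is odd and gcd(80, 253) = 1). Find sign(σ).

Orbit of 144 under x↦80x: [144, 135, 174, 5, 147, 122, 146]… (length divides ord_253(80)).
6 cycles of lengths [110, 110, 22, 5, 5, 1].
Σ(ℓ_i−1) = 253−6 = 247; sign = (−1)^247 = -1.
Via Zolotarev, sign(π_{80}) = (80|253) = -1.

-1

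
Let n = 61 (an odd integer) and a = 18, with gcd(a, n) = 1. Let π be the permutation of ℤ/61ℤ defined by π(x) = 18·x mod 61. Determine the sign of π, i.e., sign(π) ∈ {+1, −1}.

-1

Orbit of 44 under x↦18x: [44, 60, 43, 42, 24, 5, 29]… (length divides ord_61(18)).
Cycle type of π: 60 + 1; total 2 cycles.
sign(π) = (−1)^{n − #cycles} = (−1)^{61−2} = (−1)^59 = -1.
Check: (18/61) = -1 by Zolotarev.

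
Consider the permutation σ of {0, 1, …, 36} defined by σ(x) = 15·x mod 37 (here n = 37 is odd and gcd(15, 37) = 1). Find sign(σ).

-1

Orbit of 33 under x↦15x: [33, 14, 25, 5, 1, 15, 3]… (length divides ord_37(15)).
2 cycles of lengths [36, 1].
2 cycles on 37: each ℓ→(−1)^(ℓ−1), product (−1)^35 = -1.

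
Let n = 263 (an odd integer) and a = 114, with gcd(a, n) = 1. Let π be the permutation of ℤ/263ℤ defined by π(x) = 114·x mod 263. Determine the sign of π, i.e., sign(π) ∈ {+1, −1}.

Start at x=164: 164 → 23 → 255 → 140 → 180 → 6 → 158 → … (one orbit).
π_114 has 2 disjoint cycles with lengths [262, 1] on {0,…,262}.
With 2 cycles on 263 points, sign = (−1)^{263−2} = -1.

-1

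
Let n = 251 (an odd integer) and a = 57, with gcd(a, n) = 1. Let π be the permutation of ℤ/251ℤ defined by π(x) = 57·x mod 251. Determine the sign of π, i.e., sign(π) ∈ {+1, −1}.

Trace 201: π^k(201) = [201, 162, 198, 242, 240, 126, 154] for k=0..6.
Cycle lengths of π_57 on ℤ/251ℤ: [250, 1]; 2 cycles in total.
n − c = 251 − 2 = 249; sign = (−1)^249 = -1.
The Jacobi symbol (57|251) = -1 (Zolotarev) agrees.

-1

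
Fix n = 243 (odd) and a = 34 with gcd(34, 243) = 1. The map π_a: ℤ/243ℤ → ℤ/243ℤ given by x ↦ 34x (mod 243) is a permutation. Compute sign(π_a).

Trace 193: π^k(193) = [193, 1, 34, 184, 181, 79, 13] for k=0..6.
The orbit structure of x ↦ 34x mod 243: 11 orbits of sizes [81, 81, 27, 27, 9, 9, 3, 3, 1, 1, 1].
n − c = 243 − 11 = 232; sign = (−1)^232 = +1.
Via Zolotarev, sign(π_{34}) = (34|243) = +1.

+1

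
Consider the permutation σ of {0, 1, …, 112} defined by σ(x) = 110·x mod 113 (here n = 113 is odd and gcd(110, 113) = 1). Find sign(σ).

Start at x=61: 61 → 43 → 97 → 48 → 82 → 93 → 60 → … (one orbit).
Cycle type of π: 112 + 1; total 2 cycles.
sign(π) = (−1)^{n − #cycles} = (−1)^{113−2} = (−1)^111 = -1.
Check: (110/113) = -1 by Zolotarev.

-1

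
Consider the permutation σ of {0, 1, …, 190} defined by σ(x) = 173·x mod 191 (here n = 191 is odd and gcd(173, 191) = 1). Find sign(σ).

Orbit of 128 under x↦173x: [128, 179, 25, 123, 78, 124, 60]… (length divides ord_191(173)).
π_173 has 2 disjoint cycles with lengths [190, 1] on {0,…,190}.
sign(π) = (−1)^{n − #cycles} = (−1)^{191−2} = (−1)^189 = -1.
(173|191)_J = -1 (Zolotarev's lemma cross-check).

-1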